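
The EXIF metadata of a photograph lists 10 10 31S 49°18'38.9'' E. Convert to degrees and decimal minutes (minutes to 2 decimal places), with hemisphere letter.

φ: seconds/60 = 0.51667; minutes = 10 + 0.51667 = 10.5167
Lon: seconds/60 = 0.64833; minutes = 18 + 0.64833 = 18.6483

10° 10.52′ S, 49° 18.65′ E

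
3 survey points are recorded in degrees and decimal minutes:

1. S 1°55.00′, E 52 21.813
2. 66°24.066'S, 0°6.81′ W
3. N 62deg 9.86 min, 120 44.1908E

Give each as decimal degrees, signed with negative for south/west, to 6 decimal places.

Point 1:
  Latitude: 55′ = 0.916667°; total 1.9166667
  S → negative
  Lon: 52 + 21.813/60 = 52.3635500
  E ⇒ keep positive
Point 2:
  Lat: 24.066′ = 0.401100°; total 66.4011000
  S → negative
  Lon: 6.81′ = 0.113500°; total 0.1135000
  W ⇒ negate
Point 3:
  φ: 62 + 9.86/60 = 62.1643333
  N ⇒ keep positive
  Lon: 120 + 44.1908/60 = 120.7365133
  E ⇒ keep positive

1. -1.916667, 52.363550
2. -66.401100, -0.113500
3. 62.164333, 120.736513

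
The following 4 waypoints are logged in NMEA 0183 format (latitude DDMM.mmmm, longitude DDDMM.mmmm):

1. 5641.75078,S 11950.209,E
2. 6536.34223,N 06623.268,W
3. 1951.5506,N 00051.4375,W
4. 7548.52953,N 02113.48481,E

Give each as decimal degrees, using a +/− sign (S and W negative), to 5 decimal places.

Point 1:
  φ: split at 2 digits → 56° and 41.75078′; 56 + 41.75078/60 = 56.695846
  S → negative
  Lon: split at 3 digits → 119° and 50.209′; 119 + 50.209/60 = 119.836817
  E → positive
Point 2:
  Latitude: split at 2 digits → 65° and 36.34223′; 65 + 36.34223/60 = 65.605704
  N ⇒ keep positive
  Longitude: split at 3 digits → 066° and 23.268′; 66 + 23.268/60 = 66.387800
  W → negative
Point 3:
  Latitude: degrees = first 2 digits = 19, minutes = 51.5506; 19 + 51.5506/60 = 19.859177
  N ⇒ keep positive
  λ: degrees = first 3 digits = 0, minutes = 51.4375; 0 + 51.4375/60 = 0.857292
  W ⇒ negate
Point 4:
  Lat: split at 2 digits → 75° and 48.52953′; 75 + 48.52953/60 = 75.808826
  N ⇒ keep positive
  Lon: degrees = first 3 digits = 21, minutes = 13.48481; 21 + 13.48481/60 = 21.224747
  E ⇒ keep positive

1. -56.69585, 119.83682
2. 65.60570, -66.38780
3. 19.85918, -0.85729
4. 75.80883, 21.22475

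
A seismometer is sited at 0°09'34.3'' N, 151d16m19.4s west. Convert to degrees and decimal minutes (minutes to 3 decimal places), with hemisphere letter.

0° 9.572′ N, 151° 16.323′ W

Latitude: 9 + 34.3/60 = 9.57167′
Lon: seconds/60 = 0.32333; minutes = 16 + 0.32333 = 16.32333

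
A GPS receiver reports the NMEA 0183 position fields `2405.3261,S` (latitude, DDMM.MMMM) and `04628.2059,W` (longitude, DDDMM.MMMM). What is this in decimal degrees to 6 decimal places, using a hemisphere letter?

24.088768° S, 46.470098° W

φ: degrees = first 2 digits = 24, minutes = 5.3261; 24 + 5.3261/60 = 24.0887683
Lon: degrees = first 3 digits = 46, minutes = 28.2059; 46 + 28.2059/60 = 46.4700983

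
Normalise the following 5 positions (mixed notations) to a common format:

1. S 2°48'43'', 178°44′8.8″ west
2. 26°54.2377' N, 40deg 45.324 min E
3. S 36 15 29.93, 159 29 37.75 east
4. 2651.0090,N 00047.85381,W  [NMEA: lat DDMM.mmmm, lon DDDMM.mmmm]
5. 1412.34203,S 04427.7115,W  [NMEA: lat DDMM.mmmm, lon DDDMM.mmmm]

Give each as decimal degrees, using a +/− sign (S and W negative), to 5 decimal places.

1. -2.81194, -178.73578
2. 26.90396, 40.75540
3. -36.25831, 159.49382
4. 26.85015, -0.79756
5. -14.20570, -44.46186

Point 1:
  φ: 2 + 48/60 + 43/3600 = 2.811944
  S ⇒ negate
  Lon: 44′ + 8.8″ = 44.14667′; 178 + 44.14667/60 = 178.735778
  W → negative
Point 2:
  φ: 26 + 54.2377/60 = 26.903962
  N ⇒ keep positive
  Longitude: 40 + 45.324/60 = 40.755400
  E → positive
Point 3:
  φ: 36 + 15/60 + 29.93/3600 = 36.258314
  S → negative
  Lon: 159° + 29/60 + 37.75/3600 = 159 + 0.483333 + 0.010486 = 159.493819
  E ⇒ keep positive
Point 4:
  Lat: split at 2 digits → 26° and 51.009′; 26 + 51.009/60 = 26.850150
  N ⇒ keep positive
  Longitude: degrees = first 3 digits = 0, minutes = 47.85381; 0 + 47.85381/60 = 0.797564
  W → negative
Point 5:
  Latitude: degrees = first 2 digits = 14, minutes = 12.34203; 14 + 12.34203/60 = 14.205701
  S → negative
  Longitude: split at 3 digits → 044° and 27.7115′; 44 + 27.7115/60 = 44.461858
  hemisphere W, so the sign is −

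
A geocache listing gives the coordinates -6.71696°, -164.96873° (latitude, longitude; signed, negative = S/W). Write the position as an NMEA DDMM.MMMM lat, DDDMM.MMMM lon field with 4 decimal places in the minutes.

0643.0176,S / 16458.1238,W

Latitude is negative → S; |value| = 6.716960
Lat: 6° + 0.716960 × 60 = 6° 43.017600′
Longitude is negative → W; |value| = 164.968730
λ: 164° + 0.968730 × 60 = 164° 58.123800′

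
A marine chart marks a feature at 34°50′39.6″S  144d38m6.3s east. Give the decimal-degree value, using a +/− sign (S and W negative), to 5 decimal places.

-34.84433, 144.63508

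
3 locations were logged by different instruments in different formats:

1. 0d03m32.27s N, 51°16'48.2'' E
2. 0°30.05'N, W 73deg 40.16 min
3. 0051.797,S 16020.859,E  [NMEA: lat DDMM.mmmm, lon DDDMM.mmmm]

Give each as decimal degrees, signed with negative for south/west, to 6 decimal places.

Point 1:
  φ: 0° + 3/60 + 32.27/3600 = 0 + 0.050000 + 0.008964 = 0.0589639
  N ⇒ keep positive
  Lon: 51 + 16/60 + 48.2/3600 = 51.2800556
  E ⇒ keep positive
Point 2:
  Lat: 30.05′ = 0.500833°; total 0.5008333
  N ⇒ keep positive
  Lon: 73 + 40.16/60 = 73.6693333
  W → negative
Point 3:
  Latitude: split at 2 digits → 00° and 51.797′; 0 + 51.797/60 = 0.8632833
  S → negative
  λ: degrees = first 3 digits = 160, minutes = 20.859; 160 + 20.859/60 = 160.3476500
  E → positive

1. 0.058964, 51.280056
2. 0.500833, -73.669333
3. -0.863283, 160.347650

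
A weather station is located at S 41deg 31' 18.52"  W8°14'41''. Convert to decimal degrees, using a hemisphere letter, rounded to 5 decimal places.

41.52181° S, 8.24472° W

Latitude: 41 + 31/60 + 18.52/3600 = 41.521811
Longitude: 8 + 14/60 + 41/3600 = 8.244722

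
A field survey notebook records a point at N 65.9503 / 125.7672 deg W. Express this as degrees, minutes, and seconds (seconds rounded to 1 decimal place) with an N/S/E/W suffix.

65°57′1.1″ N, 125°46′1.9″ W

φ: whole degrees 65; 57.01800′ → 57′ and 1.080″
Longitude: 0.767200 × 60 = 46.03200′ → 46′, remainder × 60 = 1.920″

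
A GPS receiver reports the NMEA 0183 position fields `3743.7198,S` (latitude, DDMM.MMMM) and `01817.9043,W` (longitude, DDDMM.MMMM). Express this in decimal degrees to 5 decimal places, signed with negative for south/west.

Lat: split at 2 digits → 37° and 43.7198′; 37 + 43.7198/60 = 37.728663
hemisphere S, so the sign is −
λ: degrees = first 3 digits = 18, minutes = 17.9043; 18 + 17.9043/60 = 18.298405
hemisphere W, so the sign is −

-37.72866, -18.29841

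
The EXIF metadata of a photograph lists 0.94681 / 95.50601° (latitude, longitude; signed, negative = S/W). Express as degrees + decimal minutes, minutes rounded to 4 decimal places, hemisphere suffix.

0° 56.8086′ N, 95° 30.3606′ E

Lat: minutes = (0.946810 − 0) × 60 = 56.808600
λ: 95° + 0.506010 × 60 = 95° 30.360600′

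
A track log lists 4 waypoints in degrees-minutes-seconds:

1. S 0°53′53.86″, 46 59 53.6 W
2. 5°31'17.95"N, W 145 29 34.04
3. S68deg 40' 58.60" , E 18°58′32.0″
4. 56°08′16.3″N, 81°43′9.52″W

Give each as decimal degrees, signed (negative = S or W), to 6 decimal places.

1. -0.898294, -46.998222
2. 5.521653, -145.492789
3. -68.682944, 18.975556
4. 56.137861, -81.719311

Point 1:
  Latitude: 0° + 53/60 + 53.86/3600 = 0 + 0.883333 + 0.014961 = 0.8982944
  S ⇒ negate
  Lon: 46 + 59/60 + 53.6/3600 = 46.9982222
  W ⇒ negate
Point 2:
  Latitude: 31′ + 17.95″ = 31.29917′; 5 + 31.29917/60 = 5.5216528
  N → positive
  Longitude: 145 + 29/60 + 34.04/3600 = 145.4927889
  W ⇒ negate
Point 3:
  Lat: 68 + 40/60 + 58.6/3600 = 68.6829444
  S → negative
  λ: 18° + 58/60 + 32/3600 = 18 + 0.966667 + 0.008889 = 18.9755556
  E ⇒ keep positive
Point 4:
  Lat: 56° + 8/60 + 16.3/3600 = 56 + 0.133333 + 0.004528 = 56.1378611
  N ⇒ keep positive
  Lon: 81° + 43/60 + 9.52/3600 = 81 + 0.716667 + 0.002644 = 81.7193111
  W ⇒ negate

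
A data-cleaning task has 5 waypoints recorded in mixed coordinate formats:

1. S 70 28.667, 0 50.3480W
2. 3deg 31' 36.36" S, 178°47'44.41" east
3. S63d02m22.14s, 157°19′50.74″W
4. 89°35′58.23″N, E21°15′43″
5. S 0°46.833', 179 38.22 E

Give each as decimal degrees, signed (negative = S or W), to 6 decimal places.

Point 1:
  φ: 28.667′ = 0.477783°; total 70.4777833
  S → negative
  λ: 50.348′ = 0.839133°; total 0.8391333
  W → negative
Point 2:
  φ: 3 + 31/60 + 36.36/3600 = 3.5267667
  hemisphere S, so the sign is −
  Lon: 178° + 47/60 + 44.41/3600 = 178 + 0.783333 + 0.012336 = 178.7956694
  E ⇒ keep positive
Point 3:
  φ: 63° + 2/60 + 22.14/3600 = 63 + 0.033333 + 0.006150 = 63.0394833
  S → negative
  Longitude: 19′ + 50.74″ = 19.84567′; 157 + 19.84567/60 = 157.3307611
  hemisphere W, so the sign is −
Point 4:
  Latitude: 89 + 35/60 + 58.23/3600 = 89.5995083
  N ⇒ keep positive
  λ: 21 + 15/60 + 43/3600 = 21.2619444
  E → positive
Point 5:
  Latitude: 46.833′ = 0.780550°; total 0.7805500
  S → negative
  Longitude: 179 + 38.22/60 = 179.6370000
  E ⇒ keep positive

1. -70.477783, -0.839133
2. -3.526767, 178.795669
3. -63.039483, -157.330761
4. 89.599508, 21.261944
5. -0.780550, 179.637000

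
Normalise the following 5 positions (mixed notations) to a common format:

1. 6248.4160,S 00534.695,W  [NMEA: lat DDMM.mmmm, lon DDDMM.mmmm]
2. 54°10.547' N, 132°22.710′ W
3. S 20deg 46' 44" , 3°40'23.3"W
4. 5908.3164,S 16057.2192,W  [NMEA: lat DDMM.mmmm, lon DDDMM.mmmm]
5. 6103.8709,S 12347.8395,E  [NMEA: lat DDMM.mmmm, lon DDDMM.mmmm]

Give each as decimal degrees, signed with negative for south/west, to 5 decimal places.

1. -62.80693, -5.57825
2. 54.17578, -132.37850
3. -20.77889, -3.67314
4. -59.13861, -160.95365
5. -61.06452, 123.79733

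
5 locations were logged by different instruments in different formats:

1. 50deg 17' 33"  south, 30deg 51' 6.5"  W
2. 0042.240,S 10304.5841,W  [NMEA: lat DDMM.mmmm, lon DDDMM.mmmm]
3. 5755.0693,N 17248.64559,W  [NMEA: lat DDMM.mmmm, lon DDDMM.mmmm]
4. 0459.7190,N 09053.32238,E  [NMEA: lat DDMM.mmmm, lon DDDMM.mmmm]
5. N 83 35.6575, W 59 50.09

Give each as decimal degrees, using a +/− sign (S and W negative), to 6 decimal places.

Point 1:
  Lat: 50° + 17/60 + 33/3600 = 50 + 0.283333 + 0.009167 = 50.2925000
  hemisphere S, so the sign is −
  Longitude: 51′ + 6.5″ = 51.10833′; 30 + 51.10833/60 = 30.8518056
  hemisphere W, so the sign is −
Point 2:
  Latitude: split at 2 digits → 00° and 42.24′; 0 + 42.24/60 = 0.7040000
  S → negative
  Lon: split at 3 digits → 103° and 4.5841′; 103 + 4.5841/60 = 103.0764017
  W ⇒ negate
Point 3:
  Lat: split at 2 digits → 57° and 55.0693′; 57 + 55.0693/60 = 57.9178217
  N ⇒ keep positive
  λ: degrees = first 3 digits = 172, minutes = 48.64559; 172 + 48.64559/60 = 172.8107598
  hemisphere W, so the sign is −
Point 4:
  Latitude: degrees = first 2 digits = 4, minutes = 59.719; 4 + 59.719/60 = 4.9953167
  N → positive
  λ: degrees = first 3 digits = 90, minutes = 53.32238; 90 + 53.32238/60 = 90.8887063
  E → positive
Point 5:
  Lat: 35.6575′ = 0.594292°; total 83.5942917
  N ⇒ keep positive
  Longitude: 59 + 50.09/60 = 59.8348333
  W → negative

1. -50.292500, -30.851806
2. -0.704000, -103.076402
3. 57.917822, -172.810760
4. 4.995317, 90.888706
5. 83.594292, -59.834833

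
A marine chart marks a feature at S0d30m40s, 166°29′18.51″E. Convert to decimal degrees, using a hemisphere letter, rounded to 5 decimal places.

φ: 30′ + 40″ = 30.66667′; 0 + 30.66667/60 = 0.511111
Longitude: 29′ + 18.51″ = 29.30850′; 166 + 29.30850/60 = 166.488475

0.51111° S, 166.48848° E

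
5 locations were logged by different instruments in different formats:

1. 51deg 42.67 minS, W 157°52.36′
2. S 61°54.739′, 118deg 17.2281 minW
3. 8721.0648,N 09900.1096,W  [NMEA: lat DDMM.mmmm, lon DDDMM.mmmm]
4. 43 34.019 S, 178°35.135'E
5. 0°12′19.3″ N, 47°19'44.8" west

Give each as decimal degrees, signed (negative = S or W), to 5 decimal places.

1. -51.71117, -157.87267
2. -61.91232, -118.28714
3. 87.35108, -99.00183
4. -43.56698, 178.58558
5. 0.20536, -47.32911

Point 1:
  Latitude: 51 + 42.67/60 = 51.711167
  hemisphere S, so the sign is −
  λ: 157 + 52.36/60 = 157.872667
  W ⇒ negate
Point 2:
  Lat: 61 + 54.739/60 = 61.912317
  S ⇒ negate
  Longitude: 118 + 17.2281/60 = 118.287135
  W → negative
Point 3:
  Lat: split at 2 digits → 87° and 21.0648′; 87 + 21.0648/60 = 87.351080
  N ⇒ keep positive
  λ: split at 3 digits → 099° and 0.1096′; 99 + 0.1096/60 = 99.001827
  hemisphere W, so the sign is −
Point 4:
  φ: 43 + 34.019/60 = 43.566983
  S ⇒ negate
  Longitude: 35.135′ = 0.585583°; total 178.585583
  E → positive
Point 5:
  φ: 12′ + 19.3″ = 12.32167′; 0 + 12.32167/60 = 0.205361
  N → positive
  λ: 47 + 19/60 + 44.8/3600 = 47.329111
  hemisphere W, so the sign is −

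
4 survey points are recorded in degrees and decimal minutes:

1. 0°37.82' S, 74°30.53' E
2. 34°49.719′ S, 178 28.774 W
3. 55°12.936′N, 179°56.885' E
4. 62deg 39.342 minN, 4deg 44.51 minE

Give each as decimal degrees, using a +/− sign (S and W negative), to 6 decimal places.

1. -0.630333, 74.508833
2. -34.828650, -178.479567
3. 55.215600, 179.948083
4. 62.655700, 4.741833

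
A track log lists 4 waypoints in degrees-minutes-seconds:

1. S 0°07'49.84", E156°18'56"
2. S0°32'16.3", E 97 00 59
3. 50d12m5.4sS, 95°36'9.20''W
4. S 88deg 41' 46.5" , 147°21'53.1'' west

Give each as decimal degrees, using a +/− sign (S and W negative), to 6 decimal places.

1. -0.130511, 156.315556
2. -0.537861, 97.016389
3. -50.201500, -95.602556
4. -88.696250, -147.364750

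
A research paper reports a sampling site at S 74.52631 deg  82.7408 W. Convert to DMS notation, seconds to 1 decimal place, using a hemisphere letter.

φ: 0.526310 × 60 = 31.57860′ → 31′, remainder × 60 = 34.716″
λ: 0.740800° → 44.44800′; 0.44800 × 60 = 26.880″

74°31′34.7″ S, 82°44′26.9″ W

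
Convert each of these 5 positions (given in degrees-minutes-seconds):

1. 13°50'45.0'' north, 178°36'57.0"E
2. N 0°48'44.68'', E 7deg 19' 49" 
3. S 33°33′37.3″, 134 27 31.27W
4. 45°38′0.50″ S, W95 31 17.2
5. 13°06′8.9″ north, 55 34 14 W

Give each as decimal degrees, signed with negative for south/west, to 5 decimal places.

1. 13.84583, 178.61583
2. 0.81241, 7.33028
3. -33.56036, -134.45869
4. -45.63347, -95.52144
5. 13.10247, -55.57056

Point 1:
  Lat: 13 + 50/60 + 45/3600 = 13.845833
  N ⇒ keep positive
  Lon: 178° + 36/60 + 57/3600 = 178 + 0.600000 + 0.015833 = 178.615833
  E → positive
Point 2:
  φ: 48′ + 44.68″ = 48.74467′; 0 + 48.74467/60 = 0.812411
  N → positive
  λ: 7 + 19/60 + 49/3600 = 7.330278
  E ⇒ keep positive
Point 3:
  Lat: 33 + 33/60 + 37.3/3600 = 33.560361
  S ⇒ negate
  λ: 134° + 27/60 + 31.27/3600 = 134 + 0.450000 + 0.008686 = 134.458686
  W ⇒ negate
Point 4:
  φ: 45 + 38/60 + 0.5/3600 = 45.633472
  hemisphere S, so the sign is −
  Lon: 95 + 31/60 + 17.2/3600 = 95.521444
  W ⇒ negate
Point 5:
  φ: 13 + 6/60 + 8.9/3600 = 13.102472
  N ⇒ keep positive
  Longitude: 34′ + 14″ = 34.23333′; 55 + 34.23333/60 = 55.570556
  W ⇒ negate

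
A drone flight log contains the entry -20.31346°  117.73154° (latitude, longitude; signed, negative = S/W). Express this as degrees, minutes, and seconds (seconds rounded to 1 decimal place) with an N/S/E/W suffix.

Latitude is negative → S; |value| = 20.313460
φ: 0.313460° → 18.80760′; 0.80760 × 60 = 48.456″
Longitude: 0.731540° → 43.89240′; 0.89240 × 60 = 53.544″

20°18′48.5″ S, 117°43′53.5″ E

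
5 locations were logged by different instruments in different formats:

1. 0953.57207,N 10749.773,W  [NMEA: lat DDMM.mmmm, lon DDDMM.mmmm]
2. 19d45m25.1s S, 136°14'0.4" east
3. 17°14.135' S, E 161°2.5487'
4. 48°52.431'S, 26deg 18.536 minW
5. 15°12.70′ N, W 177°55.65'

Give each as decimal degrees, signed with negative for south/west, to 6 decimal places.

1. 9.892868, -107.829550
2. -19.756972, 136.233444
3. -17.235583, 161.042478
4. -48.873850, -26.308933
5. 15.211667, -177.927500

Point 1:
  Lat: degrees = first 2 digits = 9, minutes = 53.57207; 9 + 53.57207/60 = 9.8928678
  N ⇒ keep positive
  Lon: degrees = first 3 digits = 107, minutes = 49.773; 107 + 49.773/60 = 107.8295500
  hemisphere W, so the sign is −
Point 2:
  φ: 19 + 45/60 + 25.1/3600 = 19.7569722
  S → negative
  Longitude: 136 + 14/60 + 0.4/3600 = 136.2334444
  E → positive
Point 3:
  Lat: 17 + 14.135/60 = 17.2355833
  hemisphere S, so the sign is −
  Lon: 161 + 2.5487/60 = 161.0424783
  E → positive
Point 4:
  Latitude: 48 + 52.431/60 = 48.8738500
  S → negative
  Lon: 26 + 18.536/60 = 26.3089333
  hemisphere W, so the sign is −
Point 5:
  Latitude: 15 + 12.7/60 = 15.2116667
  N ⇒ keep positive
  Longitude: 177 + 55.65/60 = 177.9275000
  hemisphere W, so the sign is −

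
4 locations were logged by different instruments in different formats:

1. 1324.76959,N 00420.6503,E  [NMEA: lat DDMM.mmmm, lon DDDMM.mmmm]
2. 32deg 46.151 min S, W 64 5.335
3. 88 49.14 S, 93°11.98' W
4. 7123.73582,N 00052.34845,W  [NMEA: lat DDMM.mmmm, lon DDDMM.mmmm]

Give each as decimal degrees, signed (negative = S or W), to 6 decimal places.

1. 13.412827, 4.344172
2. -32.769183, -64.088917
3. -88.819000, -93.199667
4. 71.395597, -0.872474

Point 1:
  Latitude: split at 2 digits → 13° and 24.76959′; 13 + 24.76959/60 = 13.4128265
  N → positive
  Longitude: degrees = first 3 digits = 4, minutes = 20.6503; 4 + 20.6503/60 = 4.3441717
  E ⇒ keep positive
Point 2:
  Lat: 32 + 46.151/60 = 32.7691833
  S → negative
  λ: 64 + 5.335/60 = 64.0889167
  hemisphere W, so the sign is −
Point 3:
  Latitude: 88 + 49.14/60 = 88.8190000
  S ⇒ negate
  Longitude: 11.98′ = 0.199667°; total 93.1996667
  W → negative
Point 4:
  φ: degrees = first 2 digits = 71, minutes = 23.73582; 71 + 23.73582/60 = 71.3955970
  N ⇒ keep positive
  Longitude: degrees = first 3 digits = 0, minutes = 52.34845; 0 + 52.34845/60 = 0.8724742
  hemisphere W, so the sign is −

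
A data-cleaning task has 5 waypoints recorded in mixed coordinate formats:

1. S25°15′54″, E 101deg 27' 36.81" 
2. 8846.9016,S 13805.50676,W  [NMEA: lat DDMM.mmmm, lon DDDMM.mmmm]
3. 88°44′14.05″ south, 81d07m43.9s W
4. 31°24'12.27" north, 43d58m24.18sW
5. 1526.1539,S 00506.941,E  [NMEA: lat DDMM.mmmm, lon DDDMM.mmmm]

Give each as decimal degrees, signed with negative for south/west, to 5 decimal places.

Point 1:
  φ: 25° + 15/60 + 54/3600 = 25 + 0.250000 + 0.015000 = 25.265000
  S ⇒ negate
  λ: 27′ + 36.81″ = 27.61350′; 101 + 27.61350/60 = 101.460225
  E → positive
Point 2:
  Lat: degrees = first 2 digits = 88, minutes = 46.9016; 88 + 46.9016/60 = 88.781693
  hemisphere S, so the sign is −
  Lon: degrees = first 3 digits = 138, minutes = 5.50676; 138 + 5.50676/60 = 138.091779
  hemisphere W, so the sign is −
Point 3:
  φ: 44′ + 14.05″ = 44.23417′; 88 + 44.23417/60 = 88.737236
  hemisphere S, so the sign is −
  Longitude: 7′ + 43.9″ = 7.73167′; 81 + 7.73167/60 = 81.128861
  W → negative
Point 4:
  Lat: 31° + 24/60 + 12.27/3600 = 31 + 0.400000 + 0.003408 = 31.403408
  N → positive
  λ: 43° + 58/60 + 24.18/3600 = 43 + 0.966667 + 0.006717 = 43.973383
  hemisphere W, so the sign is −
Point 5:
  Latitude: split at 2 digits → 15° and 26.1539′; 15 + 26.1539/60 = 15.435898
  hemisphere S, so the sign is −
  Longitude: degrees = first 3 digits = 5, minutes = 6.941; 5 + 6.941/60 = 5.115683
  E → positive

1. -25.26500, 101.46023
2. -88.78169, -138.09178
3. -88.73724, -81.12886
4. 31.40341, -43.97338
5. -15.43590, 5.11568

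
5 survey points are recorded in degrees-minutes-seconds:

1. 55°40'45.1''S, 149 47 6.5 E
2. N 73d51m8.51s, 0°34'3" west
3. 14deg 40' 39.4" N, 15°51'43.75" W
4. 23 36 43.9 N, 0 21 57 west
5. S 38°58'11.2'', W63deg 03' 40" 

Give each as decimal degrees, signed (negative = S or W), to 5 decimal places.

1. -55.67919, 149.78514
2. 73.85236, -0.56750
3. 14.67761, -15.86215
4. 23.61219, -0.36583
5. -38.96978, -63.06111

Point 1:
  φ: 55 + 40/60 + 45.1/3600 = 55.679194
  hemisphere S, so the sign is −
  Lon: 47′ + 6.5″ = 47.10833′; 149 + 47.10833/60 = 149.785139
  E ⇒ keep positive
Point 2:
  Latitude: 51′ + 8.51″ = 51.14183′; 73 + 51.14183/60 = 73.852364
  N → positive
  λ: 0° + 34/60 + 3/3600 = 0 + 0.566667 + 0.000833 = 0.567500
  hemisphere W, so the sign is −
Point 3:
  Lat: 14° + 40/60 + 39.4/3600 = 14 + 0.666667 + 0.010944 = 14.677611
  N → positive
  λ: 15 + 51/60 + 43.75/3600 = 15.862153
  hemisphere W, so the sign is −
Point 4:
  Lat: 23° + 36/60 + 43.9/3600 = 23 + 0.600000 + 0.012194 = 23.612194
  N ⇒ keep positive
  λ: 0 + 21/60 + 57/3600 = 0.365833
  W → negative
Point 5:
  Latitude: 38° + 58/60 + 11.2/3600 = 38 + 0.966667 + 0.003111 = 38.969778
  S ⇒ negate
  Longitude: 63 + 3/60 + 40/3600 = 63.061111
  W → negative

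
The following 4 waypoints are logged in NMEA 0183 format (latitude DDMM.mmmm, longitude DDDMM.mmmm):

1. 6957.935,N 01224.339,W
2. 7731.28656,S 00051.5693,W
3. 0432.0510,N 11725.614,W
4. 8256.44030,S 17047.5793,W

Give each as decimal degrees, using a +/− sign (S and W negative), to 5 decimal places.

Point 1:
  φ: split at 2 digits → 69° and 57.935′; 69 + 57.935/60 = 69.965583
  N → positive
  Lon: split at 3 digits → 012° and 24.339′; 12 + 24.339/60 = 12.405650
  W → negative
Point 2:
  φ: split at 2 digits → 77° and 31.28656′; 77 + 31.28656/60 = 77.521443
  S → negative
  Lon: degrees = first 3 digits = 0, minutes = 51.5693; 0 + 51.5693/60 = 0.859488
  hemisphere W, so the sign is −
Point 3:
  φ: degrees = first 2 digits = 4, minutes = 32.051; 4 + 32.051/60 = 4.534183
  N → positive
  Lon: split at 3 digits → 117° and 25.614′; 117 + 25.614/60 = 117.426900
  W ⇒ negate
Point 4:
  Latitude: degrees = first 2 digits = 82, minutes = 56.4403; 82 + 56.4403/60 = 82.940672
  hemisphere S, so the sign is −
  λ: split at 3 digits → 170° and 47.5793′; 170 + 47.5793/60 = 170.792988
  hemisphere W, so the sign is −

1. 69.96558, -12.40565
2. -77.52144, -0.85949
3. 4.53418, -117.42690
4. -82.94067, -170.79299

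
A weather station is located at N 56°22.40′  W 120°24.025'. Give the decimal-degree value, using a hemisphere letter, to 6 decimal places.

56.373333° N, 120.400417° W

Latitude: 56 + 22.4/60 = 56.3733333
Longitude: 24.025′ = 0.400417°; total 120.4004167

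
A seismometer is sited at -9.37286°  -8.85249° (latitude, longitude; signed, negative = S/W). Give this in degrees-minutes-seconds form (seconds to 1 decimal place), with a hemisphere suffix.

9°22′22.3″ S, 8°51′9.0″ W

Latitude is negative → S; |value| = 9.372860
Latitude: whole degrees 9; 22.37160′ → 22′ and 22.296″
Longitude is negative → W; |value| = 8.852490
Lon: 0.852490° → 51.14940′; 0.14940 × 60 = 8.964″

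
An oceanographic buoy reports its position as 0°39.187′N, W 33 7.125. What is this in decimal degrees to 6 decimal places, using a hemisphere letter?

Lat: 0 + 39.187/60 = 0.6531167
λ: 33 + 7.125/60 = 33.1187500

0.653117° N, 33.118750° W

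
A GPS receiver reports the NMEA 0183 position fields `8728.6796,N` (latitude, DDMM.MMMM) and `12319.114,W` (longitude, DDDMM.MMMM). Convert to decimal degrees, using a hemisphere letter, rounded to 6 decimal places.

Lat: split at 2 digits → 87° and 28.6796′; 87 + 28.6796/60 = 87.4779933
λ: degrees = first 3 digits = 123, minutes = 19.114; 123 + 19.114/60 = 123.3185667

87.477993° N, 123.318567° W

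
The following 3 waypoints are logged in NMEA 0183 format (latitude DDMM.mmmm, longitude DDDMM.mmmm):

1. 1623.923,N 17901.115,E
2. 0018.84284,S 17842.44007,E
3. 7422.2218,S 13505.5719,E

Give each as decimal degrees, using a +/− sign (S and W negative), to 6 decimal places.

Point 1:
  Latitude: degrees = first 2 digits = 16, minutes = 23.923; 16 + 23.923/60 = 16.3987167
  N → positive
  Lon: degrees = first 3 digits = 179, minutes = 1.115; 179 + 1.115/60 = 179.0185833
  E ⇒ keep positive
Point 2:
  Latitude: split at 2 digits → 00° and 18.84284′; 0 + 18.84284/60 = 0.3140473
  hemisphere S, so the sign is −
  Lon: split at 3 digits → 178° and 42.44007′; 178 + 42.44007/60 = 178.7073345
  E → positive
Point 3:
  Lat: degrees = first 2 digits = 74, minutes = 22.2218; 74 + 22.2218/60 = 74.3703633
  S ⇒ negate
  Lon: degrees = first 3 digits = 135, minutes = 5.5719; 135 + 5.5719/60 = 135.0928650
  E ⇒ keep positive

1. 16.398717, 179.018583
2. -0.314047, 178.707335
3. -74.370363, 135.092865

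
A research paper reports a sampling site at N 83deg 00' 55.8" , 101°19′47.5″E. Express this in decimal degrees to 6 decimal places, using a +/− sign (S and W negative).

φ: 83 + 0/60 + 55.8/3600 = 83.0155000
N ⇒ keep positive
λ: 101 + 19/60 + 47.5/3600 = 101.3298611
E ⇒ keep positive

83.015500, 101.329861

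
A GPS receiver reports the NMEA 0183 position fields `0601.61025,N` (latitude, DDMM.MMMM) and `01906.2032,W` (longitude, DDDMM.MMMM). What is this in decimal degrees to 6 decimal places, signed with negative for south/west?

Lat: split at 2 digits → 06° and 1.61025′; 6 + 1.61025/60 = 6.0268375
N → positive
Lon: degrees = first 3 digits = 19, minutes = 6.2032; 19 + 6.2032/60 = 19.1033867
W ⇒ negate

6.026838, -19.103387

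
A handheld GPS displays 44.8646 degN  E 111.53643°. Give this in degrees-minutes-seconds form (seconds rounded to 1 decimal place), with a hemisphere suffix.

Latitude: 0.864600 × 60 = 51.87600′ → 51′, remainder × 60 = 52.560″
Lon: whole degrees 111; 32.18580′ → 32′ and 11.148″

44°51′52.6″ N, 111°32′11.1″ E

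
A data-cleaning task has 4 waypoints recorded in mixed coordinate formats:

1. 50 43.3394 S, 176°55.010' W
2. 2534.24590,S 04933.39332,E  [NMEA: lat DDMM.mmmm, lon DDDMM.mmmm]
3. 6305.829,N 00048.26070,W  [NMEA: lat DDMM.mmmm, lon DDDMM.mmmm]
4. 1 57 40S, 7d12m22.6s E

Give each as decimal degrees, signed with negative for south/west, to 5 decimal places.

1. -50.72232, -176.91683
2. -25.57077, 49.55656
3. 63.09715, -0.80435
4. -1.96111, 7.20628

Point 1:
  Latitude: 50 + 43.3394/60 = 50.722323
  S ⇒ negate
  Lon: 55.01′ = 0.916833°; total 176.916833
  W ⇒ negate
Point 2:
  φ: degrees = first 2 digits = 25, minutes = 34.2459; 25 + 34.2459/60 = 25.570765
  S ⇒ negate
  λ: split at 3 digits → 049° and 33.39332′; 49 + 33.39332/60 = 49.556555
  E ⇒ keep positive
Point 3:
  Lat: degrees = first 2 digits = 63, minutes = 5.829; 63 + 5.829/60 = 63.097150
  N ⇒ keep positive
  Longitude: split at 3 digits → 000° and 48.2607′; 0 + 48.2607/60 = 0.804345
  W → negative
Point 4:
  Lat: 57′ + 40″ = 57.66667′; 1 + 57.66667/60 = 1.961111
  S ⇒ negate
  λ: 7° + 12/60 + 22.6/3600 = 7 + 0.200000 + 0.006278 = 7.206278
  E ⇒ keep positive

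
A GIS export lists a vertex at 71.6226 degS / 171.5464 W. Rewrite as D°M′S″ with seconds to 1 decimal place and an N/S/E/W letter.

Lat: 0.622600° → 37.35600′; 0.35600 × 60 = 21.360″
λ: whole degrees 171; 32.78400′ → 32′ and 47.040″

71°37′21.4″ S, 171°32′47.0″ W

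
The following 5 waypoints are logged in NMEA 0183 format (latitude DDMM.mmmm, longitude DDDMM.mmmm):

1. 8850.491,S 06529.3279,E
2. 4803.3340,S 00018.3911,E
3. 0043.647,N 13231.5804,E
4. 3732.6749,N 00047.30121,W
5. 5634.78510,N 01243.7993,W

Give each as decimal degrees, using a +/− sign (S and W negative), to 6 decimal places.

1. -88.841517, 65.488798
2. -48.055567, 0.306518
3. 0.727450, 132.526340
4. 37.544582, -0.788354
5. 56.579752, -12.729988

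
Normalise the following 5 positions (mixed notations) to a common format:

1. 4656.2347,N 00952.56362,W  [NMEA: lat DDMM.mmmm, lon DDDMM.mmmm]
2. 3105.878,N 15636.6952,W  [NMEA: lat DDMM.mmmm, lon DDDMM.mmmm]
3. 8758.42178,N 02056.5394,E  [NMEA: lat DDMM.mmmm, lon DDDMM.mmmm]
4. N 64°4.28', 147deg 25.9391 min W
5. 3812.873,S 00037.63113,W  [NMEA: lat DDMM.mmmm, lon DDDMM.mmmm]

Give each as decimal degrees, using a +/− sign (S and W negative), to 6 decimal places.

1. 46.937245, -9.876060
2. 31.097967, -156.611587
3. 87.973696, 20.942323
4. 64.071333, -147.432318
5. -38.214550, -0.627186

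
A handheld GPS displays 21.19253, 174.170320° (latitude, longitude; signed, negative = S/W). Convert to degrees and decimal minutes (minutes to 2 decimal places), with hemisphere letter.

φ: fractional part 0.192530 → 11.5518 minutes
λ: minutes = (174.170320 − 174) × 60 = 10.2192

21° 11.55′ N, 174° 10.22′ E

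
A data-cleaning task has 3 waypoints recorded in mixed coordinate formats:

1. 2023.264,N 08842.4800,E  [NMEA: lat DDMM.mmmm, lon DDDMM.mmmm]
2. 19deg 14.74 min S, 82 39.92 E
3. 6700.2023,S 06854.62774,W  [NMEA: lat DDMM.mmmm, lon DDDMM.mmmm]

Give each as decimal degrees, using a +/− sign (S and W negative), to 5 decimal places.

Point 1:
  φ: split at 2 digits → 20° and 23.264′; 20 + 23.264/60 = 20.387733
  N → positive
  Longitude: degrees = first 3 digits = 88, minutes = 42.48; 88 + 42.48/60 = 88.708000
  E → positive
Point 2:
  Latitude: 14.74′ = 0.245667°; total 19.245667
  S → negative
  Lon: 39.92′ = 0.665333°; total 82.665333
  E ⇒ keep positive
Point 3:
  Latitude: split at 2 digits → 67° and 0.2023′; 67 + 0.2023/60 = 67.003372
  hemisphere S, so the sign is −
  Lon: degrees = first 3 digits = 68, minutes = 54.62774; 68 + 54.62774/60 = 68.910462
  W → negative

1. 20.38773, 88.70800
2. -19.24567, 82.66533
3. -67.00337, -68.91046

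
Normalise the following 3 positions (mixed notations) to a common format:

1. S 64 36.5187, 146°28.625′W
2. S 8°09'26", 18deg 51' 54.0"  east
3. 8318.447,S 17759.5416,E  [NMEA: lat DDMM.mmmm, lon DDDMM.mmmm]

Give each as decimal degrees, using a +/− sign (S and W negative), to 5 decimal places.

1. -64.60865, -146.47708
2. -8.15722, 18.86500
3. -83.30745, 177.99236

Point 1:
  Latitude: 36.5187′ = 0.608645°; total 64.608645
  S ⇒ negate
  Lon: 146 + 28.625/60 = 146.477083
  W → negative
Point 2:
  Latitude: 8° + 9/60 + 26/3600 = 8 + 0.150000 + 0.007222 = 8.157222
  S ⇒ negate
  Longitude: 18 + 51/60 + 54/3600 = 18.865000
  E ⇒ keep positive
Point 3:
  Latitude: split at 2 digits → 83° and 18.447′; 83 + 18.447/60 = 83.307450
  hemisphere S, so the sign is −
  Longitude: degrees = first 3 digits = 177, minutes = 59.5416; 177 + 59.5416/60 = 177.992360
  E ⇒ keep positive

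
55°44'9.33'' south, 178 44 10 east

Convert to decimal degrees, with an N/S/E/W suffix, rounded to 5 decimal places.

55.73593° S, 178.73611° E

Latitude: 55° + 44/60 + 9.33/3600 = 55 + 0.733333 + 0.002592 = 55.735925
Lon: 178° + 44/60 + 10/3600 = 178 + 0.733333 + 0.002778 = 178.736111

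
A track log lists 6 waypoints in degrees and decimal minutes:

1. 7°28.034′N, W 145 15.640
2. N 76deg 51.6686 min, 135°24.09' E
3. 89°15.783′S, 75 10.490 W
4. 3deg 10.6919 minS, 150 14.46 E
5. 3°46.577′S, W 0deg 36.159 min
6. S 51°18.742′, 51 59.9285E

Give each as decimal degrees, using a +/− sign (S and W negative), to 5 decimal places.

Point 1:
  φ: 28.034′ = 0.467233°; total 7.467233
  N ⇒ keep positive
  Lon: 15.64′ = 0.260667°; total 145.260667
  W → negative
Point 2:
  Latitude: 51.6686′ = 0.861143°; total 76.861143
  N ⇒ keep positive
  Longitude: 135 + 24.09/60 = 135.401500
  E ⇒ keep positive
Point 3:
  Latitude: 15.783′ = 0.263050°; total 89.263050
  hemisphere S, so the sign is −
  λ: 10.49′ = 0.174833°; total 75.174833
  hemisphere W, so the sign is −
Point 4:
  Latitude: 10.6919′ = 0.178198°; total 3.178198
  S ⇒ negate
  Longitude: 14.46′ = 0.241000°; total 150.241000
  E ⇒ keep positive
Point 5:
  Latitude: 46.577′ = 0.776283°; total 3.776283
  S ⇒ negate
  Lon: 0 + 36.159/60 = 0.602650
  W → negative
Point 6:
  Lat: 18.742′ = 0.312367°; total 51.312367
  S ⇒ negate
  Lon: 51 + 59.9285/60 = 51.998808
  E ⇒ keep positive

1. 7.46723, -145.26067
2. 76.86114, 135.40150
3. -89.26305, -75.17483
4. -3.17820, 150.24100
5. -3.77628, -0.60265
6. -51.31237, 51.99881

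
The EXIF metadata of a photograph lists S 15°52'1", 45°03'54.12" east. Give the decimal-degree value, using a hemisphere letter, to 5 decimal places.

15.86694° S, 45.06503° E

Lat: 15 + 52/60 + 1/3600 = 15.866944
Longitude: 45° + 3/60 + 54.12/3600 = 45 + 0.050000 + 0.015033 = 45.065033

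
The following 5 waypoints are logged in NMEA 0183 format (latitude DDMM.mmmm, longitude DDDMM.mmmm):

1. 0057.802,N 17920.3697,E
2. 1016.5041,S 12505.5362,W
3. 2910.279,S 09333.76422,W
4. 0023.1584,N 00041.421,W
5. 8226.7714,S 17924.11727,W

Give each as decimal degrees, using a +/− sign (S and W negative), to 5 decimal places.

Point 1:
  Lat: degrees = first 2 digits = 0, minutes = 57.802; 0 + 57.802/60 = 0.963367
  N ⇒ keep positive
  Longitude: split at 3 digits → 179° and 20.3697′; 179 + 20.3697/60 = 179.339495
  E → positive
Point 2:
  Latitude: split at 2 digits → 10° and 16.5041′; 10 + 16.5041/60 = 10.275068
  S → negative
  Lon: split at 3 digits → 125° and 5.5362′; 125 + 5.5362/60 = 125.092270
  hemisphere W, so the sign is −
Point 3:
  Latitude: split at 2 digits → 29° and 10.279′; 29 + 10.279/60 = 29.171317
  S → negative
  λ: degrees = first 3 digits = 93, minutes = 33.76422; 93 + 33.76422/60 = 93.562737
  hemisphere W, so the sign is −
Point 4:
  Lat: split at 2 digits → 00° and 23.1584′; 0 + 23.1584/60 = 0.385973
  N ⇒ keep positive
  Longitude: degrees = first 3 digits = 0, minutes = 41.421; 0 + 41.421/60 = 0.690350
  W → negative
Point 5:
  Latitude: split at 2 digits → 82° and 26.7714′; 82 + 26.7714/60 = 82.446190
  S ⇒ negate
  λ: split at 3 digits → 179° and 24.11727′; 179 + 24.11727/60 = 179.401955
  W → negative

1. 0.96337, 179.33950
2. -10.27507, -125.09227
3. -29.17132, -93.56274
4. 0.38597, -0.69035
5. -82.44619, -179.40195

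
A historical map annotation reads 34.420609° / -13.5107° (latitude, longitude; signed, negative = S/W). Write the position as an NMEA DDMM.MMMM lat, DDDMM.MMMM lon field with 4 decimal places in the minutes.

3425.2365,N / 01330.6420,W

Lat: minutes = (34.420609 − 34) × 60 = 25.236540
Longitude is negative → W; |value| = 13.510700
Longitude: fractional part 0.510700 → 30.642000 minutes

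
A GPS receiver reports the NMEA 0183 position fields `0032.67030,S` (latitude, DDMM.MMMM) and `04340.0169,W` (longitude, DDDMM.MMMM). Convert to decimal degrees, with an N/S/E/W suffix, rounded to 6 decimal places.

Latitude: split at 2 digits → 00° and 32.6703′; 0 + 32.6703/60 = 0.5445050
Longitude: degrees = first 3 digits = 43, minutes = 40.0169; 43 + 40.0169/60 = 43.6669483

0.544505° S, 43.666948° W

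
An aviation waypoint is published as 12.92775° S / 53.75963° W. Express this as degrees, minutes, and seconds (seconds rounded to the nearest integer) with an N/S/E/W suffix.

12°55′40″ S, 53°45′35″ W

Latitude: whole degrees 12; 55.66500′ → 55′ and 39.90″
Lon: whole degrees 53; 45.57780′ → 45′ and 34.67″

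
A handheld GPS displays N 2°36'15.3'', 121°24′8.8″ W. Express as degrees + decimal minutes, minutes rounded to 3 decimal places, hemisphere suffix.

Lat: seconds/60 = 0.25500; minutes = 36 + 0.25500 = 36.25500
λ: 24 + 8.8/60 = 24.14667′

2° 36.255′ N, 121° 24.147′ W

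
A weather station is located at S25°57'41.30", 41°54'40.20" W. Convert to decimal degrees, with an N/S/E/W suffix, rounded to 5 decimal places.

25.96147° S, 41.91117° W

φ: 57′ + 41.3″ = 57.68833′; 25 + 57.68833/60 = 25.961472
λ: 41° + 54/60 + 40.2/3600 = 41 + 0.900000 + 0.011167 = 41.911167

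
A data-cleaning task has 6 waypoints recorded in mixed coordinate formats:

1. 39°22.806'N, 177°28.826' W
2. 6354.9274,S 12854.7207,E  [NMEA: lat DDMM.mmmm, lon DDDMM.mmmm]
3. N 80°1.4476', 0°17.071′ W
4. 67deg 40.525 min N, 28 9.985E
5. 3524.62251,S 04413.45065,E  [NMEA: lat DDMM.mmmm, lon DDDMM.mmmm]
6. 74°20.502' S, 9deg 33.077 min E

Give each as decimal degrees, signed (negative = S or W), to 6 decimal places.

Point 1:
  φ: 39 + 22.806/60 = 39.3801000
  N → positive
  Longitude: 28.826′ = 0.480433°; total 177.4804333
  W → negative
Point 2:
  Lat: split at 2 digits → 63° and 54.9274′; 63 + 54.9274/60 = 63.9154567
  S ⇒ negate
  Lon: split at 3 digits → 128° and 54.7207′; 128 + 54.7207/60 = 128.9120117
  E ⇒ keep positive
Point 3:
  φ: 1.4476′ = 0.024127°; total 80.0241267
  N → positive
  Lon: 17.071′ = 0.284517°; total 0.2845167
  W → negative
Point 4:
  Lat: 40.525′ = 0.675417°; total 67.6754167
  N → positive
  Longitude: 28 + 9.985/60 = 28.1664167
  E ⇒ keep positive
Point 5:
  Latitude: degrees = first 2 digits = 35, minutes = 24.62251; 35 + 24.62251/60 = 35.4103752
  S → negative
  Longitude: split at 3 digits → 044° and 13.45065′; 44 + 13.45065/60 = 44.2241775
  E ⇒ keep positive
Point 6:
  Latitude: 74 + 20.502/60 = 74.3417000
  hemisphere S, so the sign is −
  Longitude: 9 + 33.077/60 = 9.5512833
  E ⇒ keep positive

1. 39.380100, -177.480433
2. -63.915457, 128.912012
3. 80.024127, -0.284517
4. 67.675417, 28.166417
5. -35.410375, 44.224178
6. -74.341700, 9.551283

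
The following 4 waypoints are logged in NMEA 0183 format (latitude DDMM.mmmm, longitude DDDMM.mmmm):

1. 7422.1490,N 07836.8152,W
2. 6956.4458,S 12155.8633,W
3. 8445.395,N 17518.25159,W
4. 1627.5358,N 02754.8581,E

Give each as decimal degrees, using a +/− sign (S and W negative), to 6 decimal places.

Point 1:
  φ: degrees = first 2 digits = 74, minutes = 22.149; 74 + 22.149/60 = 74.3691500
  N → positive
  λ: degrees = first 3 digits = 78, minutes = 36.8152; 78 + 36.8152/60 = 78.6135867
  W ⇒ negate
Point 2:
  φ: degrees = first 2 digits = 69, minutes = 56.4458; 69 + 56.4458/60 = 69.9407633
  hemisphere S, so the sign is −
  Longitude: split at 3 digits → 121° and 55.8633′; 121 + 55.8633/60 = 121.9310550
  W → negative
Point 3:
  Lat: degrees = first 2 digits = 84, minutes = 45.395; 84 + 45.395/60 = 84.7565833
  N → positive
  Longitude: degrees = first 3 digits = 175, minutes = 18.25159; 175 + 18.25159/60 = 175.3041932
  W ⇒ negate
Point 4:
  Latitude: degrees = first 2 digits = 16, minutes = 27.5358; 16 + 27.5358/60 = 16.4589300
  N → positive
  Lon: degrees = first 3 digits = 27, minutes = 54.8581; 27 + 54.8581/60 = 27.9143017
  E → positive

1. 74.369150, -78.613587
2. -69.940763, -121.931055
3. 84.756583, -175.304193
4. 16.458930, 27.914302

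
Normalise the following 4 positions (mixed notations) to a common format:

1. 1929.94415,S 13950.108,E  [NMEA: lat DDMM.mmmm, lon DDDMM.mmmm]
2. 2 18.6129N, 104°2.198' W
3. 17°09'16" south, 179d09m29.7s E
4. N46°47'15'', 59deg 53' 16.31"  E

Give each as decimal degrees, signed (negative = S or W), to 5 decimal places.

1. -19.49907, 139.83513
2. 2.31022, -104.03663
3. -17.15444, 179.15825
4. 46.78750, 59.88786

Point 1:
  φ: split at 2 digits → 19° and 29.94415′; 19 + 29.94415/60 = 19.499069
  S ⇒ negate
  λ: degrees = first 3 digits = 139, minutes = 50.108; 139 + 50.108/60 = 139.835133
  E → positive
Point 2:
  Lat: 2 + 18.6129/60 = 2.310215
  N ⇒ keep positive
  Longitude: 2.198′ = 0.036633°; total 104.036633
  W → negative
Point 3:
  φ: 17 + 9/60 + 16/3600 = 17.154444
  S → negative
  λ: 179° + 9/60 + 29.7/3600 = 179 + 0.150000 + 0.008250 = 179.158250
  E → positive
Point 4:
  Lat: 46° + 47/60 + 15/3600 = 46 + 0.783333 + 0.004167 = 46.787500
  N ⇒ keep positive
  Longitude: 59 + 53/60 + 16.31/3600 = 59.887864
  E → positive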